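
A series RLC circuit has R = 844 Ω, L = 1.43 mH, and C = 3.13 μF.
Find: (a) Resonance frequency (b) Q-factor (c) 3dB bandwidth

Step 1 — Resonance: ω₀ = 1/√(LC) = 1/√(0.00143·3.13e-06) = 1.495e+04 rad/s.
Step 2 — f₀ = ω₀/(2π) = 2379 Hz.
Step 3 — Series Q: Q = ω₀L/R = 1.495e+04·0.00143/844 = 0.02533.
Step 4 — Bandwidth: Δω = ω₀/Q = 5.902e+05 rad/s; BW = Δω/(2π) = 9.393e+04 Hz.

(a) f₀ = 2379 Hz  (b) Q = 0.02533  (c) BW = 9.393e+04 Hz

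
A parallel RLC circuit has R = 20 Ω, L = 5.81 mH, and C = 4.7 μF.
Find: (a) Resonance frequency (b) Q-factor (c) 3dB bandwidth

Step 1 — Resonance: ω₀ = 1/√(LC) = 1/√(0.00581·4.7e-06) = 6051 rad/s.
Step 2 — f₀ = ω₀/(2π) = 963.1 Hz.
Step 3 — Parallel Q: Q = R/(ω₀L) = 20/(6051·0.00581) = 0.5688.
Step 4 — Bandwidth: Δω = ω₀/Q = 1.064e+04 rad/s; BW = Δω/(2π) = 1693 Hz.

(a) f₀ = 963.1 Hz  (b) Q = 0.5688  (c) BW = 1693 Hz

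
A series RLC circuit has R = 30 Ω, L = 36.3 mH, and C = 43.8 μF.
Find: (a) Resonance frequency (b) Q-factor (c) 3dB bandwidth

Step 1 — Resonance condition Im(Z)=0 gives ω₀ = 1/√(LC).
Step 2 — ω₀ = 1/√(0.0363·4.38e-05) = 793.1 rad/s.
Step 3 — f₀ = ω₀/(2π) = 126.2 Hz.
Step 4 — Series Q: Q = ω₀L/R = 793.1·0.0363/30 = 0.9596.
Step 5 — 3dB bandwidth: Δω = ω₀/Q = 826.4 rad/s; BW = Δω/(2π) = 131.5 Hz.

(a) f₀ = 126.2 Hz  (b) Q = 0.9596  (c) BW = 131.5 Hz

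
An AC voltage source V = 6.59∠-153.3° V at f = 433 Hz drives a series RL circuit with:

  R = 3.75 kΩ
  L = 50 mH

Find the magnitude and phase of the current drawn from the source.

Step 1 — Angular frequency: ω = 2π·f = 2π·433 = 2721 rad/s.
Step 2 — Component impedances:
  R: Z = R = 3750 Ω
  L: Z = jωL = j·2721·0.05 = 0 + j136 Ω
Step 3 — Series combination: Z_total = R + L = 3750 + j136 Ω = 3752∠2.1° Ω.
Step 4 — Source phasor: V = 6.59∠-153.3° V = -5.887 - j2.961 V.
Step 5 — Ohm's law: I = V / Z_total = (-5.887 - j2.961) / (3750 + j136) = -0.001596 - j0.0007317 A.
Step 6 — Convert to polar: |I| = 0.001756 A, ∠I = -155.4°.

I = 0.001756∠-155.4° A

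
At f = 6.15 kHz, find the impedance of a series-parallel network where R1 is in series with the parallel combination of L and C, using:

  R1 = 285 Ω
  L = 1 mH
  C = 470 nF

Step 1 — Angular frequency: ω = 2π·f = 2π·6150 = 3.864e+04 rad/s.
Step 2 — Component impedances:
  R1: Z = R = 285 Ω
  L: Z = jωL = j·3.864e+04·0.001 = 0 + j38.64 Ω
  C: Z = 1/(jωC) = -j/(ω·C) = 0 - j55.06 Ω
Step 3 — Parallel branch: L || C = 1/(1/L + 1/C) = 0 + j129.6 Ω.
Step 4 — Series with R1: Z_total = R1 + (L || C) = 285 + j129.6 Ω = 313.1∠24.4° Ω.

Z = 285 + j129.6 Ω = 313.1∠24.4° Ω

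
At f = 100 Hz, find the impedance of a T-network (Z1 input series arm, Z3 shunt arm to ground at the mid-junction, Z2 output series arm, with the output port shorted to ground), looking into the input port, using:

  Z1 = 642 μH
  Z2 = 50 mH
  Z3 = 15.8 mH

Step 1 — Angular frequency: ω = 2π·f = 2π·100 = 628.3 rad/s.
Step 2 — Component impedances:
  Z1: Z = jωL = j·628.3·0.000642 = 0 + j0.4034 Ω
  Z2: Z = jωL = j·628.3·0.05 = 0 + j31.42 Ω
  Z3: Z = jωL = j·628.3·0.0158 = 0 + j9.927 Ω
Step 3 — With the output port shorted to ground, the output series arm Z2 runs from the junction to ground; the shunt arm Z3 also runs from the junction to ground. They appear in parallel: Z3 || Z2 = 0 + j7.544 Ω.
Step 4 — Series with input arm Z1: Z_in = Z1 + (Z3 || Z2) = 0 + j7.947 Ω = 7.947∠90.0° Ω.

Z = 0 + j7.947 Ω = 7.947∠90.0° Ω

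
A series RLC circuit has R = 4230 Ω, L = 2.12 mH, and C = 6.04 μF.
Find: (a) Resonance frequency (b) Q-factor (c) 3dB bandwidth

Step 1 — Resonance condition Im(Z)=0 gives ω₀ = 1/√(LC).
Step 2 — ω₀ = 1/√(0.00212·6.04e-06) = 8837 rad/s.
Step 3 — f₀ = ω₀/(2π) = 1406 Hz.
Step 4 — Series Q: Q = ω₀L/R = 8837·0.00212/4230 = 0.004429.
Step 5 — 3dB bandwidth: Δω = ω₀/Q = 1.995e+06 rad/s; BW = Δω/(2π) = 3.176e+05 Hz.

(a) f₀ = 1406 Hz  (b) Q = 0.004429  (c) BW = 3.176e+05 Hz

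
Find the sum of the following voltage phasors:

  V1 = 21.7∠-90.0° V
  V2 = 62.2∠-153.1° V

Step 1 — Convert each phasor to rectangular form:
  V1 = 21.7·(cos(-90.0°) + j·sin(-90.0°)) = 0 - j21.7 V
  V2 = 62.2·(cos(-153.1°) + j·sin(-153.1°)) = -55.47 - j28.14 V
Step 2 — Sum components: V_total = -55.47 - j49.84 V.
Step 3 — Convert to polar: |V_total| = 74.57 V, ∠V_total = -138.1°.

V_total = 74.57∠-138.1° V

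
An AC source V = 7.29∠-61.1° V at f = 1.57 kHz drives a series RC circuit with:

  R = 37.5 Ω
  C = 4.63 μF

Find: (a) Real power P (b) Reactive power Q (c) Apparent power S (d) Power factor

Step 1 — Angular frequency: ω = 2π·f = 2π·1570 = 9865 rad/s.
Step 2 — Component impedances:
  R: Z = R = 37.5 Ω
  C: Z = 1/(jωC) = -j/(ω·C) = 0 - j21.89 Ω
Step 3 — Series combination: Z_total = R + C = 37.5 - j21.89 Ω = 43.42∠-30.3° Ω.
Step 4 — Source phasor: V = 7.29∠-61.1° V = 3.523 - j6.382 V.
Step 5 — Current: I = V / Z = 0.1442 - j0.08601 A = 0.1679∠-30.8° A.
Step 6 — Complex power: S = V·I* = 1.057 - j0.6171 VA.
Step 7 — Real power: P = Re(S) = 1.057 W.
Step 8 — Reactive power: Q = Im(S) = -0.6171 VAR.
Step 9 — Apparent power: |S| = 1.224 VA.
Step 10 — Power factor: PF = P/|S| = 0.8636 (leading).

(a) P = 1.057 W  (b) Q = -0.6171 VAR  (c) S = 1.224 VA  (d) PF = 0.8636 (leading)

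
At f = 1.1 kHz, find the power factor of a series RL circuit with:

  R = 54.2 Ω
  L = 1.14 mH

Step 1 — Angular frequency: ω = 2π·f = 2π·1100 = 6912 rad/s.
Step 2 — Component impedances:
  R: Z = R = 54.2 Ω
  L: Z = jωL = j·6912·0.00114 = 0 + j7.879 Ω
Step 3 — Series combination: Z_total = R + L = 54.2 + j7.879 Ω = 54.77∠8.3° Ω.
Step 4 — Power factor: PF = cos(φ) = Re(Z)/|Z| = 54.2/54.77 = 0.9896.
Step 5 — Type: Im(Z) = 7.879 ⇒ lagging (phase φ = 8.3°).

PF = 0.9896 (lagging, φ = 8.3°)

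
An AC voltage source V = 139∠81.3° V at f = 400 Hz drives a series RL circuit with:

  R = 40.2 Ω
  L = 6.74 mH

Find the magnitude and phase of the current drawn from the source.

Step 1 — Angular frequency: ω = 2π·f = 2π·400 = 2513 rad/s.
Step 2 — Component impedances:
  R: Z = R = 40.2 Ω
  L: Z = jωL = j·2513·0.00674 = 0 + j16.94 Ω
Step 3 — Series combination: Z_total = R + L = 40.2 + j16.94 Ω = 43.62∠22.8° Ω.
Step 4 — Source phasor: V = 139∠81.3° V = 21.03 + j137.4 V.
Step 5 — Ohm's law: I = V / Z_total = (21.03 + j137.4) / (40.2 + j16.94) = 1.667 + j2.715 A.
Step 6 — Convert to polar: |I| = 3.186 A, ∠I = 58.5°.

I = 3.186∠58.5° A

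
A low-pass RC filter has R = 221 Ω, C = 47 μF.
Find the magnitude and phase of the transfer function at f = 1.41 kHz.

Step 1 — Angular frequency: ω = 2π·1410 = 8859 rad/s.
Step 2 — Transfer function: H(jω) = 1/(1 + jωRC).
Step 3 — Denominator: 1 + jωRC = 1 + j·8859·221·4.7e-05 = 1 + j92.02.
Step 4 — H = 0.0001181 - j0.01087.
Step 5 — Magnitude: |H| = 0.01087 (-39.3 dB); phase: φ = -89.4°.

|H| = 0.01087 (-39.3 dB), φ = -89.4°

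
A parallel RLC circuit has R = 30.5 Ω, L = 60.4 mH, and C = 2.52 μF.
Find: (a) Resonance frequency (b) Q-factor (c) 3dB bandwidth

Step 1 — Resonance: ω₀ = 1/√(LC) = 1/√(0.0604·2.52e-06) = 2563 rad/s.
Step 2 — f₀ = ω₀/(2π) = 407.9 Hz.
Step 3 — Parallel Q: Q = R/(ω₀L) = 30.5/(2563·0.0604) = 0.197.
Step 4 — Bandwidth: Δω = ω₀/Q = 1.301e+04 rad/s; BW = Δω/(2π) = 2071 Hz.

(a) f₀ = 407.9 Hz  (b) Q = 0.197  (c) BW = 2071 Hz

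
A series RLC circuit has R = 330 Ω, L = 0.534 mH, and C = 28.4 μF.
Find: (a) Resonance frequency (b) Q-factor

Step 1 — Resonance condition Im(Z)=0 gives ω₀ = 1/√(LC).
Step 2 — ω₀ = 1/√(0.000534·2.84e-05) = 8120 rad/s.
Step 3 — f₀ = ω₀/(2π) = 1292 Hz.
Step 4 — Series Q: Q = ω₀L/R = 8120·0.000534/330 = 0.01314.

(a) f₀ = 1292 Hz  (b) Q = 0.01314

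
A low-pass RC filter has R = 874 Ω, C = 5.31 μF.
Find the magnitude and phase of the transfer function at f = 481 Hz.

Step 1 — Angular frequency: ω = 2π·481 = 3022 rad/s.
Step 2 — Transfer function: H(jω) = 1/(1 + jωRC).
Step 3 — Denominator: 1 + jωRC = 1 + j·3022·874·5.31e-06 = 1 + j14.03.
Step 4 — H = 0.005058 - j0.07094.
Step 5 — Magnitude: |H| = 0.07112 (-23.0 dB); phase: φ = -85.9°.

|H| = 0.07112 (-23.0 dB), φ = -85.9°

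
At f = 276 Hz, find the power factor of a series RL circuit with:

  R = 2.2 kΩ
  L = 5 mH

Step 1 — Angular frequency: ω = 2π·f = 2π·276 = 1734 rad/s.
Step 2 — Component impedances:
  R: Z = R = 2200 Ω
  L: Z = jωL = j·1734·0.005 = 0 + j8.671 Ω
Step 3 — Series combination: Z_total = R + L = 2200 + j8.671 Ω = 2200∠0.2° Ω.
Step 4 — Power factor: PF = cos(φ) = Re(Z)/|Z| = 2200/2200 = 1.
Step 5 — Type: Im(Z) = 8.671 ⇒ lagging (phase φ = 0.2°).

PF = 1 (lagging, φ = 0.2°)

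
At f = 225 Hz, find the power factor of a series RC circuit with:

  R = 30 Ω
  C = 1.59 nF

Step 1 — Angular frequency: ω = 2π·f = 2π·225 = 1414 rad/s.
Step 2 — Component impedances:
  R: Z = R = 30 Ω
  C: Z = 1/(jωC) = -j/(ω·C) = 0 - j4.449e+05 Ω
Step 3 — Series combination: Z_total = R + C = 30 - j4.449e+05 Ω = 4.449e+05∠-90.0° Ω.
Step 4 — Power factor: PF = cos(φ) = Re(Z)/|Z| = 30/4.449e+05 = 6.743e-05.
Step 5 — Type: Im(Z) = -4.449e+05 ⇒ leading (phase φ = -90.0°).

PF = 6.743e-05 (leading, φ = -90.0°)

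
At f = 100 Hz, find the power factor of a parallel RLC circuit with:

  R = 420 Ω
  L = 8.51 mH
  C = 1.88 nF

Step 1 — Angular frequency: ω = 2π·f = 2π·100 = 628.3 rad/s.
Step 2 — Component impedances:
  R: Z = R = 420 Ω
  L: Z = jωL = j·628.3·0.00851 = 0 + j5.347 Ω
  C: Z = 1/(jωC) = -j/(ω·C) = 0 - j8.466e+05 Ω
Step 3 — Parallel combination: 1/Z_total = 1/R + 1/L + 1/C; Z_total = 0.06806 + j5.346 Ω = 5.347∠89.3° Ω.
Step 4 — Power factor: PF = cos(φ) = Re(Z)/|Z| = 0.06806/5.347 = 0.01273.
Step 5 — Type: Im(Z) = 5.346 ⇒ lagging (phase φ = 89.3°).

PF = 0.01273 (lagging, φ = 89.3°)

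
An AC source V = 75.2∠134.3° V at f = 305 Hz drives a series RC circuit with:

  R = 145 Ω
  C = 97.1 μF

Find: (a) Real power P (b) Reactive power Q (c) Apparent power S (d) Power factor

Step 1 — Angular frequency: ω = 2π·f = 2π·305 = 1916 rad/s.
Step 2 — Component impedances:
  R: Z = R = 145 Ω
  C: Z = 1/(jωC) = -j/(ω·C) = 0 - j5.374 Ω
Step 3 — Series combination: Z_total = R + C = 145 - j5.374 Ω = 145.1∠-2.1° Ω.
Step 4 — Source phasor: V = 75.2∠134.3° V = -52.52 + j53.82 V.
Step 5 — Current: I = V / Z = -0.3755 + j0.3573 A = 0.5183∠136.4° A.
Step 6 — Complex power: S = V·I* = 38.95 - j1.443 VA.
Step 7 — Real power: P = Re(S) = 38.95 W.
Step 8 — Reactive power: Q = Im(S) = -1.443 VAR.
Step 9 — Apparent power: |S| = 38.97 VA.
Step 10 — Power factor: PF = P/|S| = 0.9993 (leading).

(a) P = 38.95 W  (b) Q = -1.443 VAR  (c) S = 38.97 VA  (d) PF = 0.9993 (leading)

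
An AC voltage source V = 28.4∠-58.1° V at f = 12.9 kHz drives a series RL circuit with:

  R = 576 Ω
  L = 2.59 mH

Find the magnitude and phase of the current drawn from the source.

Step 1 — Angular frequency: ω = 2π·f = 2π·1.29e+04 = 8.105e+04 rad/s.
Step 2 — Component impedances:
  R: Z = R = 576 Ω
  L: Z = jωL = j·8.105e+04·0.00259 = 0 + j209.9 Ω
Step 3 — Series combination: Z_total = R + L = 576 + j209.9 Ω = 613.1∠20.0° Ω.
Step 4 — Source phasor: V = 28.4∠-58.1° V = 15.01 - j24.11 V.
Step 5 — Ohm's law: I = V / Z_total = (15.01 - j24.11) / (576 + j209.9) = 0.009533 - j0.04533 A.
Step 6 — Convert to polar: |I| = 0.04632 A, ∠I = -78.1°.

I = 0.04632∠-78.1° A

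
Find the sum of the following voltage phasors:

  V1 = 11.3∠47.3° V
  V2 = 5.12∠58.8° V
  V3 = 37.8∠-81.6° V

Step 1 — Convert each phasor to rectangular form:
  V1 = 11.3·(cos(47.3°) + j·sin(47.3°)) = 7.663 + j8.305 V
  V2 = 5.12·(cos(58.8°) + j·sin(58.8°)) = 2.652 + j4.379 V
  V3 = 37.8·(cos(-81.6°) + j·sin(-81.6°)) = 5.522 - j37.39 V
Step 2 — Sum components: V_total = 15.84 - j24.71 V.
Step 3 — Convert to polar: |V_total| = 29.35 V, ∠V_total = -57.3°.

V_total = 29.35∠-57.3° V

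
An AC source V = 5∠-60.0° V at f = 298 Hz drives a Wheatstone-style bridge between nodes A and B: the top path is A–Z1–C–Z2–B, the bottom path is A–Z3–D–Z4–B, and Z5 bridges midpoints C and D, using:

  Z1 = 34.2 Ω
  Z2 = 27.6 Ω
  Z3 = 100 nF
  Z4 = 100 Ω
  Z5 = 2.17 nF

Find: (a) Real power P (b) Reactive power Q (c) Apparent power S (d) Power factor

Step 1 — Angular frequency: ω = 2π·f = 2π·298 = 1872 rad/s.
Step 2 — Component impedances:
  Z1: Z = R = 34.2 Ω
  Z2: Z = R = 27.6 Ω
  Z3: Z = 1/(jωC) = -j/(ω·C) = 0 - j5341 Ω
  Z4: Z = R = 100 Ω
  Z5: Z = 1/(jωC) = -j/(ω·C) = 0 - j2.461e+05 Ω
Step 3 — Bridge requires nodal analysis (the Z5 bridge couples midpoints C and D, so the two paths cannot be reduced to a simple series/parallel combination). Setting node B to ground and injecting 1 A at node A, the 3-node admittance system at A, C, D solves to V_A = Z_AB = 61.78 - j0.7175 Ω = 61.78∠-0.7° Ω.
Step 4 — Source phasor: V = 5∠-60.0° V = 2.5 - j4.33 V.
Step 5 — Current: I = V / Z = 0.04128 - j0.06961 A = 0.08093∠-59.3° A.
Step 6 — Complex power: S = V·I* = 0.4046 - j0.0047 VA.
Step 7 — Real power: P = Re(S) = 0.4046 W.
Step 8 — Reactive power: Q = Im(S) = -0.0047 VAR.
Step 9 — Apparent power: |S| = 0.4046 VA.
Step 10 — Power factor: PF = P/|S| = 0.9999 (leading).

(a) P = 0.4046 W  (b) Q = -0.0047 VAR  (c) S = 0.4046 VA  (d) PF = 0.9999 (leading)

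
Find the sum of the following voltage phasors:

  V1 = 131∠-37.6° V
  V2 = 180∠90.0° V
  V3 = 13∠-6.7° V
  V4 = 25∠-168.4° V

Step 1 — Convert each phasor to rectangular form:
  V1 = 131·(cos(-37.6°) + j·sin(-37.6°)) = 103.8 - j79.93 V
  V2 = 180·(cos(90.0°) + j·sin(90.0°)) = 0 + j180 V
  V3 = 13·(cos(-6.7°) + j·sin(-6.7°)) = 12.91 - j1.517 V
  V4 = 25·(cos(-168.4°) + j·sin(-168.4°)) = -24.49 - j5.027 V
Step 2 — Sum components: V_total = 92.21 + j93.53 V.
Step 3 — Convert to polar: |V_total| = 131.3 V, ∠V_total = 45.4°.

V_total = 131.3∠45.4° V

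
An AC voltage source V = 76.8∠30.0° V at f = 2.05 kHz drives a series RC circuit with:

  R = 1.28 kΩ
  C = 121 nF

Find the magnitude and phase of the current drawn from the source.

Step 1 — Angular frequency: ω = 2π·f = 2π·2050 = 1.288e+04 rad/s.
Step 2 — Component impedances:
  R: Z = R = 1280 Ω
  C: Z = 1/(jωC) = -j/(ω·C) = 0 - j641.6 Ω
Step 3 — Series combination: Z_total = R + C = 1280 - j641.6 Ω = 1432∠-26.6° Ω.
Step 4 — Source phasor: V = 76.8∠30.0° V = 66.51 + j38.4 V.
Step 5 — Ohm's law: I = V / Z_total = (66.51 + j38.4) / (1280 - j641.6) = 0.02951 + j0.04479 A.
Step 6 — Convert to polar: |I| = 0.05364 A, ∠I = 56.6°.

I = 0.05364∠56.6° A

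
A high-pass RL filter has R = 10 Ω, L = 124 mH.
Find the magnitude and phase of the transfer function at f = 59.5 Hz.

Step 1 — Angular frequency: ω = 2π·59.5 = 373.8 rad/s.
Step 2 — Transfer function: H(jω) = jωL/(R + jωL).
Step 3 — Numerator jωL = j·46.36; denominator R + jωL = 10 + j46.36.
Step 4 — H = 0.9555 + j0.2061.
Step 5 — Magnitude: |H| = 0.9775 (-0.2 dB); phase: φ = 12.2°.

|H| = 0.9775 (-0.2 dB), φ = 12.2°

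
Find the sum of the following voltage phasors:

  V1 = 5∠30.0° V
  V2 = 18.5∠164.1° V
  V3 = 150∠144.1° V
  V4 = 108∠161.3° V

Step 1 — Convert each phasor to rectangular form:
  V1 = 5·(cos(30.0°) + j·sin(30.0°)) = 4.33 + j2.5 V
  V2 = 18.5·(cos(164.1°) + j·sin(164.1°)) = -17.79 + j5.068 V
  V3 = 150·(cos(144.1°) + j·sin(144.1°)) = -121.5 + j87.96 V
  V4 = 108·(cos(161.3°) + j·sin(161.3°)) = -102.3 + j34.63 V
Step 2 — Sum components: V_total = -237.3 + j130.2 V.
Step 3 — Convert to polar: |V_total| = 270.6 V, ∠V_total = 151.3°.

V_total = 270.6∠151.3° V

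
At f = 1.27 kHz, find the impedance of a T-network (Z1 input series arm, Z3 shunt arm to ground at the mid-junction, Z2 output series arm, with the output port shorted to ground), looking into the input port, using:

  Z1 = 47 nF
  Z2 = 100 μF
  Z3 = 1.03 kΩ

Step 1 — Angular frequency: ω = 2π·f = 2π·1270 = 7980 rad/s.
Step 2 — Component impedances:
  Z1: Z = 1/(jωC) = -j/(ω·C) = 0 - j2666 Ω
  Z2: Z = 1/(jωC) = -j/(ω·C) = 0 - j1.253 Ω
  Z3: Z = R = 1030 Ω
Step 3 — With the output port shorted to ground, the output series arm Z2 runs from the junction to ground; the shunt arm Z3 also runs from the junction to ground. They appear in parallel: Z3 || Z2 = 0.001525 - j1.253 Ω.
Step 4 — Series with input arm Z1: Z_in = Z1 + (Z3 || Z2) = 0.001525 - j2668 Ω = 2668∠-90.0° Ω.

Z = 0.001525 - j2668 Ω = 2668∠-90.0° Ω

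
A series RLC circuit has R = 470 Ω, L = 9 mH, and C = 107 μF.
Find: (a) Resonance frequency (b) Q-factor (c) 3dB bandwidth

Step 1 — Resonance condition Im(Z)=0 gives ω₀ = 1/√(LC).
Step 2 — ω₀ = 1/√(0.009·0.000107) = 1019 rad/s.
Step 3 — f₀ = ω₀/(2π) = 162.2 Hz.
Step 4 — Series Q: Q = ω₀L/R = 1019·0.009/470 = 0.01951.
Step 5 — 3dB bandwidth: Δω = ω₀/Q = 5.222e+04 rad/s; BW = Δω/(2π) = 8311 Hz.

(a) f₀ = 162.2 Hz  (b) Q = 0.01951  (c) BW = 8311 Hz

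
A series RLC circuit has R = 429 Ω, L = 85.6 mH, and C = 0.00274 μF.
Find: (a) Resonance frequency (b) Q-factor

Step 1 — Resonance condition Im(Z)=0 gives ω₀ = 1/√(LC).
Step 2 — ω₀ = 1/√(0.0856·2.74e-09) = 6.53e+04 rad/s.
Step 3 — f₀ = ω₀/(2π) = 1.039e+04 Hz.
Step 4 — Series Q: Q = ω₀L/R = 6.53e+04·0.0856/429 = 13.03.

(a) f₀ = 1.039e+04 Hz  (b) Q = 13.03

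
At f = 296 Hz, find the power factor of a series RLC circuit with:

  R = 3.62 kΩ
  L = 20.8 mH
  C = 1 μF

Step 1 — Angular frequency: ω = 2π·f = 2π·296 = 1860 rad/s.
Step 2 — Component impedances:
  R: Z = R = 3620 Ω
  L: Z = jωL = j·1860·0.0208 = 0 + j38.68 Ω
  C: Z = 1/(jωC) = -j/(ω·C) = 0 - j537.7 Ω
Step 3 — Series combination: Z_total = R + L + C = 3620 - j499 Ω = 3654∠-7.8° Ω.
Step 4 — Power factor: PF = cos(φ) = Re(Z)/|Z| = 3620/3654.2 = 0.9906.
Step 5 — Type: Im(Z) = -499 ⇒ leading (phase φ = -7.8°).

PF = 0.9906 (leading, φ = -7.8°)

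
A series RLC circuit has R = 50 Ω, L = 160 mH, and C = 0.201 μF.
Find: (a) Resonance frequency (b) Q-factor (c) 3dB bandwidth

Step 1 — Resonance: ω₀ = 1/√(LC) = 1/√(0.16·2.01e-07) = 5576 rad/s.
Step 2 — f₀ = ω₀/(2π) = 887.5 Hz.
Step 3 — Series Q: Q = ω₀L/R = 5576·0.16/50 = 17.84.
Step 4 — Bandwidth: Δω = ω₀/Q = 312.5 rad/s; BW = Δω/(2π) = 49.74 Hz.

(a) f₀ = 887.5 Hz  (b) Q = 17.84  (c) BW = 49.74 Hz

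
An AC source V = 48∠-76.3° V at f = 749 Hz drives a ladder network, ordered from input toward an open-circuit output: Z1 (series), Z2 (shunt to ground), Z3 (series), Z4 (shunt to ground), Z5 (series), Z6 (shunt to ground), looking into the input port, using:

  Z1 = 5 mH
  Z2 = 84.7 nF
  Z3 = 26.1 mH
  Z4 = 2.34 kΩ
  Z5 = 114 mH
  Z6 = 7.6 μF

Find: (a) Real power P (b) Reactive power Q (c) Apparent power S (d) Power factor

Step 1 — Angular frequency: ω = 2π·f = 2π·749 = 4706 rad/s.
Step 2 — Component impedances:
  Z1: Z = jωL = j·4706·0.005 = 0 + j23.53 Ω
  Z2: Z = 1/(jωC) = -j/(ω·C) = 0 - j2509 Ω
  Z3: Z = jωL = j·4706·0.0261 = 0 + j122.8 Ω
  Z4: Z = R = 2340 Ω
  Z5: Z = jωL = j·4706·0.114 = 0 + j536.5 Ω
  Z6: Z = 1/(jωC) = -j/(ω·C) = 0 - j27.96 Ω
Step 3 — Ladder network (open output): work backward from the far end, alternating series and parallel combinations. Z_in = 183.4 + j816.6 Ω = 836.9∠77.3° Ω.
Step 4 — Source phasor: V = 48∠-76.3° V = 11.37 - j46.63 V.
Step 5 — Current: I = V / Z = -0.05139 - j0.02546 A = 0.05735∠-153.6° A.
Step 6 — Complex power: S = V·I* = 0.6032 + j2.686 VA.
Step 7 — Real power: P = Re(S) = 0.6032 W.
Step 8 — Reactive power: Q = Im(S) = 2.686 VAR.
Step 9 — Apparent power: |S| = 2.753 VA.
Step 10 — Power factor: PF = P/|S| = 0.2191 (lagging).

(a) P = 0.6032 W  (b) Q = 2.686 VAR  (c) S = 2.753 VA  (d) PF = 0.2191 (lagging)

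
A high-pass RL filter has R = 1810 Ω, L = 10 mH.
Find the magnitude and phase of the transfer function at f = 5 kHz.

Step 1 — Angular frequency: ω = 2π·5000 = 3.142e+04 rad/s.
Step 2 — Transfer function: H(jω) = jωL/(R + jωL).
Step 3 — Numerator jωL = j·314.2; denominator R + jωL = 1810 + j314.2.
Step 4 — H = 0.02925 + j0.1685.
Step 5 — Magnitude: |H| = 0.171 (-15.3 dB); phase: φ = 80.2°.

|H| = 0.171 (-15.3 dB), φ = 80.2°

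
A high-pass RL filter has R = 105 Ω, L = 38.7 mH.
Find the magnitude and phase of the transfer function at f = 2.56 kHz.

Step 1 — Angular frequency: ω = 2π·2560 = 1.608e+04 rad/s.
Step 2 — Transfer function: H(jω) = jωL/(R + jωL).
Step 3 — Numerator jωL = j·622.5; denominator R + jωL = 105 + j622.5.
Step 4 — H = 0.9723 + j0.164.
Step 5 — Magnitude: |H| = 0.9861 (-0.1 dB); phase: φ = 9.6°.

|H| = 0.9861 (-0.1 dB), φ = 9.6°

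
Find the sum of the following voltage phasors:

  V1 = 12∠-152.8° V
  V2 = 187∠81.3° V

Step 1 — Convert each phasor to rectangular form:
  V1 = 12·(cos(-152.8°) + j·sin(-152.8°)) = -10.67 - j5.485 V
  V2 = 187·(cos(81.3°) + j·sin(81.3°)) = 28.29 + j184.8 V
Step 2 — Sum components: V_total = 17.61 + j179.4 V.
Step 3 — Convert to polar: |V_total| = 180.2 V, ∠V_total = 84.4°.

V_total = 180.2∠84.4° V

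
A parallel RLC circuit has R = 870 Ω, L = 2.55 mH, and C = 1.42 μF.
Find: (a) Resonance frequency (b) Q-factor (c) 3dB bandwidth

Step 1 — Resonance: ω₀ = 1/√(LC) = 1/√(0.00255·1.42e-06) = 1.662e+04 rad/s.
Step 2 — f₀ = ω₀/(2π) = 2645 Hz.
Step 3 — Parallel Q: Q = R/(ω₀L) = 870/(1.662e+04·0.00255) = 20.53.
Step 4 — Bandwidth: Δω = ω₀/Q = 809.5 rad/s; BW = Δω/(2π) = 128.8 Hz.

(a) f₀ = 2645 Hz  (b) Q = 20.53  (c) BW = 128.8 Hz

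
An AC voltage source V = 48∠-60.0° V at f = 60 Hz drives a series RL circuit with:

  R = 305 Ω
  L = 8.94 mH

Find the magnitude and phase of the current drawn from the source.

Step 1 — Angular frequency: ω = 2π·f = 2π·60 = 377 rad/s.
Step 2 — Component impedances:
  R: Z = R = 305 Ω
  L: Z = jωL = j·377·0.00894 = 0 + j3.37 Ω
Step 3 — Series combination: Z_total = R + L = 305 + j3.37 Ω = 305∠0.6° Ω.
Step 4 — Source phasor: V = 48∠-60.0° V = 24 - j41.57 V.
Step 5 — Ohm's law: I = V / Z_total = (24 - j41.57) / (305 + j3.37) = 0.07717 - j0.1371 A.
Step 6 — Convert to polar: |I| = 0.1574 A, ∠I = -60.6°.

I = 0.1574∠-60.6° A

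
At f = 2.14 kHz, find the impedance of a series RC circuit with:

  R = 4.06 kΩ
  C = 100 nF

Step 1 — Angular frequency: ω = 2π·f = 2π·2140 = 1.345e+04 rad/s.
Step 2 — Component impedances:
  R: Z = R = 4060 Ω
  C: Z = 1/(jωC) = -j/(ω·C) = 0 - j743.7 Ω
Step 3 — Series combination: Z_total = R + C = 4060 - j743.7 Ω = 4128∠-10.4° Ω.

Z = 4060 - j743.7 Ω = 4128∠-10.4° Ω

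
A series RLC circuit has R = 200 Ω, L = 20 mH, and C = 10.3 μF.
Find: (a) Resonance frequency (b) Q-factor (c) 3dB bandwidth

Step 1 — Resonance condition Im(Z)=0 gives ω₀ = 1/√(LC).
Step 2 — ω₀ = 1/√(0.02·1.03e-05) = 2203 rad/s.
Step 3 — f₀ = ω₀/(2π) = 350.7 Hz.
Step 4 — Series Q: Q = ω₀L/R = 2203·0.02/200 = 0.2203.
Step 5 — 3dB bandwidth: Δω = ω₀/Q = 1e+04 rad/s; BW = Δω/(2π) = 1592 Hz.

(a) f₀ = 350.7 Hz  (b) Q = 0.2203  (c) BW = 1592 Hz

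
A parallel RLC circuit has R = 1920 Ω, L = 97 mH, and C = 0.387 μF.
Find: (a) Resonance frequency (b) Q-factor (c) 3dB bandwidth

Step 1 — Resonance: ω₀ = 1/√(LC) = 1/√(0.097·3.87e-07) = 5161 rad/s.
Step 2 — f₀ = ω₀/(2π) = 821.4 Hz.
Step 3 — Parallel Q: Q = R/(ω₀L) = 1920/(5161·0.097) = 3.835.
Step 4 — Bandwidth: Δω = ω₀/Q = 1346 rad/s; BW = Δω/(2π) = 214.2 Hz.

(a) f₀ = 821.4 Hz  (b) Q = 3.835  (c) BW = 214.2 Hz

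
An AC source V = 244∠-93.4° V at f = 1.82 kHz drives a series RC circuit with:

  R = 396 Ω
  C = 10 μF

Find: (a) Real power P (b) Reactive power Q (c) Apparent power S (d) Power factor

Step 1 — Angular frequency: ω = 2π·f = 2π·1820 = 1.144e+04 rad/s.
Step 2 — Component impedances:
  R: Z = R = 396 Ω
  C: Z = 1/(jωC) = -j/(ω·C) = 0 - j8.745 Ω
Step 3 — Series combination: Z_total = R + C = 396 - j8.745 Ω = 396.1∠-1.3° Ω.
Step 4 — Source phasor: V = 244∠-93.4° V = -14.47 - j243.6 V.
Step 5 — Current: I = V / Z = -0.02295 - j0.6156 A = 0.616∠-92.1° A.
Step 6 — Complex power: S = V·I* = 150.3 - j3.318 VA.
Step 7 — Real power: P = Re(S) = 150.3 W.
Step 8 — Reactive power: Q = Im(S) = -3.318 VAR.
Step 9 — Apparent power: |S| = 150.3 VA.
Step 10 — Power factor: PF = P/|S| = 0.9998 (leading).

(a) P = 150.3 W  (b) Q = -3.318 VAR  (c) S = 150.3 VA  (d) PF = 0.9998 (leading)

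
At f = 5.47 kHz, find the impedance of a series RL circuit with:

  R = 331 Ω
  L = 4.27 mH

Step 1 — Angular frequency: ω = 2π·f = 2π·5470 = 3.437e+04 rad/s.
Step 2 — Component impedances:
  R: Z = R = 331 Ω
  L: Z = jωL = j·3.437e+04·0.00427 = 0 + j146.8 Ω
Step 3 — Series combination: Z_total = R + L = 331 + j146.8 Ω = 362.1∠23.9° Ω.

Z = 331 + j146.8 Ω = 362.1∠23.9° Ω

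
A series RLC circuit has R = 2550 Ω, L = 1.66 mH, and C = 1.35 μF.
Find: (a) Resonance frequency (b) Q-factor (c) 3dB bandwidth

Step 1 — Resonance: ω₀ = 1/√(LC) = 1/√(0.00166·1.35e-06) = 2.112e+04 rad/s.
Step 2 — f₀ = ω₀/(2π) = 3362 Hz.
Step 3 — Series Q: Q = ω₀L/R = 2.112e+04·0.00166/2550 = 0.01375.
Step 4 — Bandwidth: Δω = ω₀/Q = 1.536e+06 rad/s; BW = Δω/(2π) = 2.445e+05 Hz.

(a) f₀ = 3362 Hz  (b) Q = 0.01375  (c) BW = 2.445e+05 Hz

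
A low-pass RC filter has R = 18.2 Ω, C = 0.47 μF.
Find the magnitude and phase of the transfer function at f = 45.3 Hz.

Step 1 — Angular frequency: ω = 2π·45.3 = 284.6 rad/s.
Step 2 — Transfer function: H(jω) = 1/(1 + jωRC).
Step 3 — Denominator: 1 + jωRC = 1 + j·284.6·18.2·4.7e-07 = 1 + j0.002435.
Step 4 — H = 1 - j0.002435.
Step 5 — Magnitude: |H| = 1 (-0.0 dB); phase: φ = -0.1°.

|H| = 1 (-0.0 dB), φ = -0.1°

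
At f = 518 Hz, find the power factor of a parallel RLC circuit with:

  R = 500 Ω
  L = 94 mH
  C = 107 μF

Step 1 — Angular frequency: ω = 2π·f = 2π·518 = 3255 rad/s.
Step 2 — Component impedances:
  R: Z = R = 500 Ω
  L: Z = jωL = j·3255·0.094 = 0 + j305.9 Ω
  C: Z = 1/(jωC) = -j/(ω·C) = 0 - j2.871 Ω
Step 3 — Parallel combination: 1/Z_total = 1/R + 1/L + 1/C; Z_total = 0.0168 - j2.899 Ω = 2.899∠-89.7° Ω.
Step 4 — Power factor: PF = cos(φ) = Re(Z)/|Z| = 0.016804/2.8986 = 0.005797.
Step 5 — Type: Im(Z) = -2.899 ⇒ leading (phase φ = -89.7°).

PF = 0.005797 (leading, φ = -89.7°)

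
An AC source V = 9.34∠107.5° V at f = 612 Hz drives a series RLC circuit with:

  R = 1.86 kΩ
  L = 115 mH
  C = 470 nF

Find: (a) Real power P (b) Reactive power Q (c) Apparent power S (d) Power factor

Step 1 — Angular frequency: ω = 2π·f = 2π·612 = 3845 rad/s.
Step 2 — Component impedances:
  R: Z = R = 1860 Ω
  L: Z = jωL = j·3845·0.115 = 0 + j442.2 Ω
  C: Z = 1/(jωC) = -j/(ω·C) = 0 - j553.3 Ω
Step 3 — Series combination: Z_total = R + L + C = 1860 - j111.1 Ω = 1863∠-3.4° Ω.
Step 4 — Source phasor: V = 9.34∠107.5° V = -2.809 + j8.908 V.
Step 5 — Current: I = V / Z = -0.00179 + j0.004682 A = 0.005013∠110.9° A.
Step 6 — Complex power: S = V·I* = 0.04673 - j0.002792 VA.
Step 7 — Real power: P = Re(S) = 0.04673 W.
Step 8 — Reactive power: Q = Im(S) = -0.002792 VAR.
Step 9 — Apparent power: |S| = 0.04682 VA.
Step 10 — Power factor: PF = P/|S| = 0.9982 (leading).

(a) P = 0.04673 W  (b) Q = -0.002792 VAR  (c) S = 0.04682 VA  (d) PF = 0.9982 (leading)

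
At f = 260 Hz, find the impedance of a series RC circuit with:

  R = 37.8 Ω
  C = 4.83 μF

Step 1 — Angular frequency: ω = 2π·f = 2π·260 = 1634 rad/s.
Step 2 — Component impedances:
  R: Z = R = 37.8 Ω
  C: Z = 1/(jωC) = -j/(ω·C) = 0 - j126.7 Ω
Step 3 — Series combination: Z_total = R + C = 37.8 - j126.7 Ω = 132.3∠-73.4° Ω.

Z = 37.8 - j126.7 Ω = 132.3∠-73.4° Ω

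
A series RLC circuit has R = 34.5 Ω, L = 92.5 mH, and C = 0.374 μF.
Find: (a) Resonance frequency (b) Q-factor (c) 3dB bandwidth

Step 1 — Resonance: ω₀ = 1/√(LC) = 1/√(0.0925·3.74e-07) = 5376 rad/s.
Step 2 — f₀ = ω₀/(2π) = 855.7 Hz.
Step 3 — Series Q: Q = ω₀L/R = 5376·0.0925/34.5 = 14.42.
Step 4 — Bandwidth: Δω = ω₀/Q = 373 rad/s; BW = Δω/(2π) = 59.36 Hz.

(a) f₀ = 855.7 Hz  (b) Q = 14.42  (c) BW = 59.36 Hz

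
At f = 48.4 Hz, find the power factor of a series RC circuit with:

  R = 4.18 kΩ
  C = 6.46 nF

Step 1 — Angular frequency: ω = 2π·f = 2π·48.4 = 304.1 rad/s.
Step 2 — Component impedances:
  R: Z = R = 4180 Ω
  C: Z = 1/(jωC) = -j/(ω·C) = 0 - j5.09e+05 Ω
Step 3 — Series combination: Z_total = R + C = 4180 - j5.09e+05 Ω = 5.09e+05∠-89.5° Ω.
Step 4 — Power factor: PF = cos(φ) = Re(Z)/|Z| = 4180/5.0905e+05 = 0.008211.
Step 5 — Type: Im(Z) = -5.09e+05 ⇒ leading (phase φ = -89.5°).

PF = 0.008211 (leading, φ = -89.5°)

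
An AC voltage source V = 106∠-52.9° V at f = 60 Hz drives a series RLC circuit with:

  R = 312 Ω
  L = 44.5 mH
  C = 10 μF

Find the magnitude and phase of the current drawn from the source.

Step 1 — Angular frequency: ω = 2π·f = 2π·60 = 377 rad/s.
Step 2 — Component impedances:
  R: Z = R = 312 Ω
  L: Z = jωL = j·377·0.0445 = 0 + j16.78 Ω
  C: Z = 1/(jωC) = -j/(ω·C) = 0 - j265.3 Ω
Step 3 — Series combination: Z_total = R + L + C = 312 - j248.5 Ω = 398.9∠-38.5° Ω.
Step 4 — Source phasor: V = 106∠-52.9° V = 63.94 - j84.54 V.
Step 5 — Ohm's law: I = V / Z_total = (63.94 - j84.54) / (312 - j248.5) = 0.2574 - j0.06594 A.
Step 6 — Convert to polar: |I| = 0.2658 A, ∠I = -14.4°.

I = 0.2658∠-14.4° A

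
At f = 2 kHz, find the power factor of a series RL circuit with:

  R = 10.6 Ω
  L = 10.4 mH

Step 1 — Angular frequency: ω = 2π·f = 2π·2000 = 1.257e+04 rad/s.
Step 2 — Component impedances:
  R: Z = R = 10.6 Ω
  L: Z = jωL = j·1.257e+04·0.0104 = 0 + j130.7 Ω
Step 3 — Series combination: Z_total = R + L = 10.6 + j130.7 Ω = 131.1∠85.4° Ω.
Step 4 — Power factor: PF = cos(φ) = Re(Z)/|Z| = 10.6/131.12 = 0.08084.
Step 5 — Type: Im(Z) = 130.7 ⇒ lagging (phase φ = 85.4°).

PF = 0.08084 (lagging, φ = 85.4°)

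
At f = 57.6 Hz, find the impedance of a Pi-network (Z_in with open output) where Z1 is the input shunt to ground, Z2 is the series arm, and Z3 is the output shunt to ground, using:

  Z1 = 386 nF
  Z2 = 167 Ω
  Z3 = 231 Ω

Step 1 — Angular frequency: ω = 2π·f = 2π·57.6 = 361.9 rad/s.
Step 2 — Component impedances:
  Z1: Z = 1/(jωC) = -j/(ω·C) = 0 - j7158 Ω
  Z2: Z = R = 167 Ω
  Z3: Z = R = 231 Ω
Step 3 — With open output, the series arm Z2 and the output shunt Z3 appear in series to ground: Z2 + Z3 = 398 Ω.
Step 4 — Parallel with input shunt Z1: Z_in = Z1 || (Z2 + Z3) = 396.8 - j22.06 Ω = 397.4∠-3.2° Ω.

Z = 396.8 - j22.06 Ω = 397.4∠-3.2° Ω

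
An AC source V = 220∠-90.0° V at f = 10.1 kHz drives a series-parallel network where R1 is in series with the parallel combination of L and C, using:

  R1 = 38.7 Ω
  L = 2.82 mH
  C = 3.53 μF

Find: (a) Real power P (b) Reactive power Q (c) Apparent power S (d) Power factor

Step 1 — Angular frequency: ω = 2π·f = 2π·1.01e+04 = 6.346e+04 rad/s.
Step 2 — Component impedances:
  R1: Z = R = 38.7 Ω
  L: Z = jωL = j·6.346e+04·0.00282 = 0 + j179 Ω
  C: Z = 1/(jωC) = -j/(ω·C) = 0 - j4.464 Ω
Step 3 — Parallel branch: L || C = 1/(1/L + 1/C) = 0 - j4.578 Ω.
Step 4 — Series with R1: Z_total = R1 + (L || C) = 38.7 - j4.578 Ω = 38.97∠-6.7° Ω.
Step 5 — Source phasor: V = 220∠-90.0° V = 0 - j220 V.
Step 6 — Current: I = V / Z = 0.6632 - j5.606 A = 5.645∠-83.3° A.
Step 7 — Complex power: S = V·I* = 1233 - j145.9 VA.
Step 8 — Real power: P = Re(S) = 1233 W.
Step 9 — Reactive power: Q = Im(S) = -145.9 VAR.
Step 10 — Apparent power: |S| = 1242 VA.
Step 11 — Power factor: PF = P/|S| = 0.9931 (leading).

(a) P = 1233 W  (b) Q = -145.9 VAR  (c) S = 1242 VA  (d) PF = 0.9931 (leading)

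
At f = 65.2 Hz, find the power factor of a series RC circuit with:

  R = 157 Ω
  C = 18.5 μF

Step 1 — Angular frequency: ω = 2π·f = 2π·65.2 = 409.7 rad/s.
Step 2 — Component impedances:
  R: Z = R = 157 Ω
  C: Z = 1/(jωC) = -j/(ω·C) = 0 - j131.9 Ω
Step 3 — Series combination: Z_total = R + C = 157 - j131.9 Ω = 205.1∠-40.0° Ω.
Step 4 — Power factor: PF = cos(φ) = Re(Z)/|Z| = 157/205.1 = 0.7655.
Step 5 — Type: Im(Z) = -131.9 ⇒ leading (phase φ = -40.0°).

PF = 0.7655 (leading, φ = -40.0°)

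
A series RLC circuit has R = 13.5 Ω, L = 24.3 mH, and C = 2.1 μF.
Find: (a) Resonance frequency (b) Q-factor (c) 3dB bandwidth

Step 1 — Resonance: ω₀ = 1/√(LC) = 1/√(0.0243·2.1e-06) = 4427 rad/s.
Step 2 — f₀ = ω₀/(2π) = 704.5 Hz.
Step 3 — Series Q: Q = ω₀L/R = 4427·0.0243/13.5 = 7.968.
Step 4 — Bandwidth: Δω = ω₀/Q = 555.6 rad/s; BW = Δω/(2π) = 88.42 Hz.

(a) f₀ = 704.5 Hz  (b) Q = 7.968  (c) BW = 88.42 Hz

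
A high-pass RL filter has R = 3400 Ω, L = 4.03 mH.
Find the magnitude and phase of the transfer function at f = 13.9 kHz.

Step 1 — Angular frequency: ω = 2π·1.39e+04 = 8.734e+04 rad/s.
Step 2 — Transfer function: H(jω) = jωL/(R + jωL).
Step 3 — Numerator jωL = j·352; denominator R + jωL = 3400 + j352.
Step 4 — H = 0.0106 + j0.1024.
Step 5 — Magnitude: |H| = 0.103 (-19.7 dB); phase: φ = 84.1°.

|H| = 0.103 (-19.7 dB), φ = 84.1°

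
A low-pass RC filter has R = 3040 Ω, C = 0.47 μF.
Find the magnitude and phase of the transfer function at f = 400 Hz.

Step 1 — Angular frequency: ω = 2π·400 = 2513 rad/s.
Step 2 — Transfer function: H(jω) = 1/(1 + jωRC).
Step 3 — Denominator: 1 + jωRC = 1 + j·2513·3040·4.7e-07 = 1 + j3.591.
Step 4 — H = 0.07197 - j0.2584.
Step 5 — Magnitude: |H| = 0.2683 (-11.4 dB); phase: φ = -74.4°.

|H| = 0.2683 (-11.4 dB), φ = -74.4°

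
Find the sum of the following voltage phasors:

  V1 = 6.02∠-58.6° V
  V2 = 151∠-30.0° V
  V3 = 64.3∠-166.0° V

Step 1 — Convert each phasor to rectangular form:
  V1 = 6.02·(cos(-58.6°) + j·sin(-58.6°)) = 3.136 - j5.138 V
  V2 = 151·(cos(-30.0°) + j·sin(-30.0°)) = 130.8 - j75.5 V
  V3 = 64.3·(cos(-166.0°) + j·sin(-166.0°)) = -62.39 - j15.56 V
Step 2 — Sum components: V_total = 71.52 - j96.19 V.
Step 3 — Convert to polar: |V_total| = 119.9 V, ∠V_total = -53.4°.

V_total = 119.9∠-53.4° V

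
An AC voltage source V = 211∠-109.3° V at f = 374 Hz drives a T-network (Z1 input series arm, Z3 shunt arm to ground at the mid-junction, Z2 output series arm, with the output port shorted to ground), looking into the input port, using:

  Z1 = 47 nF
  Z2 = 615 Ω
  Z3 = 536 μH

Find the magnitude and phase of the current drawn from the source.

Step 1 — Angular frequency: ω = 2π·f = 2π·374 = 2350 rad/s.
Step 2 — Component impedances:
  Z1: Z = 1/(jωC) = -j/(ω·C) = 0 - j9054 Ω
  Z2: Z = R = 615 Ω
  Z3: Z = jωL = j·2350·0.000536 = 0 + j1.26 Ω
Step 3 — With the output port shorted to ground, the output series arm Z2 runs from the junction to ground; the shunt arm Z3 also runs from the junction to ground. They appear in parallel: Z3 || Z2 = 0.00258 + j1.26 Ω.
Step 4 — Series with input arm Z1: Z_in = Z1 + (Z3 || Z2) = 0.00258 - j9053 Ω = 9053∠-90.0° Ω.
Step 5 — Source phasor: V = 211∠-109.3° V = -69.74 - j199.1 V.
Step 6 — Ohm's law: I = V / Z_total = (-69.74 - j199.1) / (0.00258 - j9053) = 0.022 - j0.007703 A.
Step 7 — Convert to polar: |I| = 0.02331 A, ∠I = -19.3°.

I = 0.02331∠-19.3° A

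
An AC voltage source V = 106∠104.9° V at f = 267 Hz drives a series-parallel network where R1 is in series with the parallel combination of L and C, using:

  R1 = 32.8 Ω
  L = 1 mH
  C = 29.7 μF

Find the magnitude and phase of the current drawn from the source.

Step 1 — Angular frequency: ω = 2π·f = 2π·267 = 1678 rad/s.
Step 2 — Component impedances:
  R1: Z = R = 32.8 Ω
  L: Z = jωL = j·1678·0.001 = 0 + j1.678 Ω
  C: Z = 1/(jωC) = -j/(ω·C) = 0 - j20.07 Ω
Step 3 — Parallel branch: L || C = 1/(1/L + 1/C) = 0 + j1.831 Ω.
Step 4 — Series with R1: Z_total = R1 + (L || C) = 32.8 + j1.831 Ω = 32.85∠3.2° Ω.
Step 5 — Source phasor: V = 106∠104.9° V = -27.26 + j102.4 V.
Step 6 — Ohm's law: I = V / Z_total = (-27.26 + j102.4) / (32.8 + j1.831) = -0.6546 + j3.16 A.
Step 7 — Convert to polar: |I| = 3.227 A, ∠I = 101.7°.

I = 3.227∠101.7° A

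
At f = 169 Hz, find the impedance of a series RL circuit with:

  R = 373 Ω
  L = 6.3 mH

Step 1 — Angular frequency: ω = 2π·f = 2π·169 = 1062 rad/s.
Step 2 — Component impedances:
  R: Z = R = 373 Ω
  L: Z = jωL = j·1062·0.0063 = 0 + j6.69 Ω
Step 3 — Series combination: Z_total = R + L = 373 + j6.69 Ω = 373.1∠1.0° Ω.

Z = 373 + j6.69 Ω = 373.1∠1.0° Ω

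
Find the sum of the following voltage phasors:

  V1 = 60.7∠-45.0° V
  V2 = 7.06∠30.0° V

Step 1 — Convert each phasor to rectangular form:
  V1 = 60.7·(cos(-45.0°) + j·sin(-45.0°)) = 42.92 - j42.92 V
  V2 = 7.06·(cos(30.0°) + j·sin(30.0°)) = 6.114 + j3.53 V
Step 2 — Sum components: V_total = 49.04 - j39.39 V.
Step 3 — Convert to polar: |V_total| = 62.9 V, ∠V_total = -38.8°.

V_total = 62.9∠-38.8° V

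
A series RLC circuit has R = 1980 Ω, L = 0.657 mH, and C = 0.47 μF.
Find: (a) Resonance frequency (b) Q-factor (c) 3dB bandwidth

Step 1 — Resonance: ω₀ = 1/√(LC) = 1/√(0.000657·4.7e-07) = 5.691e+04 rad/s.
Step 2 — f₀ = ω₀/(2π) = 9057 Hz.
Step 3 — Series Q: Q = ω₀L/R = 5.691e+04·0.000657/1980 = 0.01888.
Step 4 — Bandwidth: Δω = ω₀/Q = 3.014e+06 rad/s; BW = Δω/(2π) = 4.796e+05 Hz.

(a) f₀ = 9057 Hz  (b) Q = 0.01888  (c) BW = 4.796e+05 Hz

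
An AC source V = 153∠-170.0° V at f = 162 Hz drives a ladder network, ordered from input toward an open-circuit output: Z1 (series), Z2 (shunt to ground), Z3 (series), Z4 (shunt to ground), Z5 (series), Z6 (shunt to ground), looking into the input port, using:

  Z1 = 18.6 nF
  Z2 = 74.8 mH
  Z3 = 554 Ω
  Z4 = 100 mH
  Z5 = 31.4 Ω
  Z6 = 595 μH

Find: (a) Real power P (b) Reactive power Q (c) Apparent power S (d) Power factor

Step 1 — Angular frequency: ω = 2π·f = 2π·162 = 1018 rad/s.
Step 2 — Component impedances:
  Z1: Z = 1/(jωC) = -j/(ω·C) = 0 - j5.282e+04 Ω
  Z2: Z = jωL = j·1018·0.0748 = 0 + j76.14 Ω
  Z3: Z = R = 554 Ω
  Z4: Z = jωL = j·1018·0.1 = 0 + j101.8 Ω
  Z5: Z = R = 31.4 Ω
  Z6: Z = jωL = j·1018·0.000595 = 0 + j0.6056 Ω
Step 3 — Ladder network (open output): work backward from the far end, alternating series and parallel combinations. Z_in = 9.744 - j5.274e+04 Ω = 5.274e+04∠-90.0° Ω.
Step 4 — Source phasor: V = 153∠-170.0° V = -150.7 - j26.57 V.
Step 5 — Current: I = V / Z = 0.0005032 - j0.002857 A = 0.002901∠-80.0° A.
Step 6 — Complex power: S = V·I* = 8.199e-05 - j0.4438 VA.
Step 7 — Real power: P = Re(S) = 8.199e-05 W.
Step 8 — Reactive power: Q = Im(S) = -0.4438 VAR.
Step 9 — Apparent power: |S| = 0.4438 VA.
Step 10 — Power factor: PF = P/|S| = 0.0001847 (leading).

(a) P = 8.199e-05 W  (b) Q = -0.4438 VAR  (c) S = 0.4438 VA  (d) PF = 0.0001847 (leading)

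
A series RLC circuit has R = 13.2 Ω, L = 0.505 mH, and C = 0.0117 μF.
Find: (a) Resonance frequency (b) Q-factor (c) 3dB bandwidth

Step 1 — Resonance: ω₀ = 1/√(LC) = 1/√(0.000505·1.17e-08) = 4.114e+05 rad/s.
Step 2 — f₀ = ω₀/(2π) = 6.548e+04 Hz.
Step 3 — Series Q: Q = ω₀L/R = 4.114e+05·0.000505/13.2 = 15.74.
Step 4 — Bandwidth: Δω = ω₀/Q = 2.614e+04 rad/s; BW = Δω/(2π) = 4160 Hz.

(a) f₀ = 6.548e+04 Hz  (b) Q = 15.74  (c) BW = 4160 Hz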